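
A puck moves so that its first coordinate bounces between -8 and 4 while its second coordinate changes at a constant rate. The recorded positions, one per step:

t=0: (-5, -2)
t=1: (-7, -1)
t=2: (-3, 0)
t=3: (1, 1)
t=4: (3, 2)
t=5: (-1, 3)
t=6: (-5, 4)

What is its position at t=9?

(1, 7)

The first coordinate travels 4 per step and bounces off the walls at -8 and 4.
  step 7: -5 → -7
  step 8: -7 → -3
  step 9: -3 → 1
The second coordinate changes by +1 each step: at step 9 it is 7.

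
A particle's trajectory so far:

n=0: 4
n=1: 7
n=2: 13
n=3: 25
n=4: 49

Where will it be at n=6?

193

Consecutive displacements +3, +6, +12, +24 scale by a factor of 2 each step.
step 5: 49 + 48 → 97
step 6: 97 + 96 → 193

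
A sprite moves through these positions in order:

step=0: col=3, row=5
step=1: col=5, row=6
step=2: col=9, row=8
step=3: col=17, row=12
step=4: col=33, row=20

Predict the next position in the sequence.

col=65, row=36

Consecutive displacements (+2, +1), (+4, +2), (+8, +4), (+16, +8) scale by a factor of 2 each step.
step 5: col=33, row=20 + (+32, +16) → col=65, row=36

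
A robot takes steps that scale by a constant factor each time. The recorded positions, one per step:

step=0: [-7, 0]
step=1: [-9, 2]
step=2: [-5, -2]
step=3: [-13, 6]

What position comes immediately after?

[3, -10]

The jumps are [-2, +2], [+4, -4], [-8, +8] — a geometric progression with ratio -2.
step 4: [-13, 6] + [+16, -16] → [3, -10]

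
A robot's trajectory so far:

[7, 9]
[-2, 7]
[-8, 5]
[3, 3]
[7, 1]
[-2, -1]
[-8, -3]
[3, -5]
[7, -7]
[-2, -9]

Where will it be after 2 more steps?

The first coordinate repeats the cycle [7, -2, -8, 3] with period 4; step 11 mod 4 = 3, giving 3.
The second coordinate changes by -2 each step, so at step 11 it is 9 + 11·(-2) = -13.

[3, -13]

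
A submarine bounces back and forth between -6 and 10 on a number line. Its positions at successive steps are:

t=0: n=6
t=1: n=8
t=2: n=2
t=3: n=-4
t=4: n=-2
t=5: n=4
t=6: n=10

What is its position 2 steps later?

n=-2

The value travels 6 per step and bounces off the walls at -6 and 10.
  step 7: 10 → 4
  step 8: 4 → -2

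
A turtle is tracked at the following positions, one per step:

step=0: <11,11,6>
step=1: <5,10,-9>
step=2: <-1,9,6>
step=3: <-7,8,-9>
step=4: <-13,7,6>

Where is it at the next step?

<-19,6,-9>

The first coordinate changes by -6 each step, so at step 5 it is 11 + 5·(-6) = -19.
The second coordinate changes by -1 each step, so at step 5 it is 11 + 5·(-1) = 6.
The third coordinate repeats the cycle [6, -9] with period 2; step 5 mod 2 = 1, giving -9.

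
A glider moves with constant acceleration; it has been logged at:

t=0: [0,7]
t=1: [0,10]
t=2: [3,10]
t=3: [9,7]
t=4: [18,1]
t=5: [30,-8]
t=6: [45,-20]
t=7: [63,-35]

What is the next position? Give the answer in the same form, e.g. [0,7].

[84,-53]

Taking differences between consecutive positions: [+0,+3], [+3,+0], [+6,-3], [+9,-6], [+12,-9], [+15,-12], [+18,-15]. These grow by [+3,-3] each step.
step 8: [63,-35] + [+21,-18] → [84,-53]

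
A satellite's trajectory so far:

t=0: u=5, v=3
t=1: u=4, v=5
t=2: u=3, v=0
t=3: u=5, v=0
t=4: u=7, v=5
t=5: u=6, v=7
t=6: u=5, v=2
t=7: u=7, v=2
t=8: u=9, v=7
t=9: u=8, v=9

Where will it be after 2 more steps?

Differencing gives (-1, +2), (-1, -5), (+2, +0), (+2, +5), (-1, +2), (-1, -5), (+2, +0), (+2, +5), (-1, +2). This is the pattern (-1, +2), (-1, -5), (+2, +0), (+2, +5) repeated.
step 10: apply (-1, -5) → u=7, v=4
step 11: apply (+2, +0) → u=9, v=4

u=9, v=4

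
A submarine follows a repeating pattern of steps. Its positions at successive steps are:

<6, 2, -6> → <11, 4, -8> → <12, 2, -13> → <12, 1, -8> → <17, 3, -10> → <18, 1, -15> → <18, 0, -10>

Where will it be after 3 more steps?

Differencing gives <+5, +2, -2>, <+1, -2, -5>, <+0, -1, +5>, <+5, +2, -2>, <+1, -2, -5>, <+0, -1, +5>. This is the pattern <+5, +2, -2>, <+1, -2, -5>, <+0, -1, +5> repeated.
step 7: apply <+5, +2, -2> → <23, 2, -12>
step 8: apply <+1, -2, -5> → <24, 0, -17>
step 9: apply <+0, -1, +5> → <24, -1, -12>

<24, -1, -12>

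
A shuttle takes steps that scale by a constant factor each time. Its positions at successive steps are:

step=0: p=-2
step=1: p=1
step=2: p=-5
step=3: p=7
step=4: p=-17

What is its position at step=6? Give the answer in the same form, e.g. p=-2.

p=-65

Consecutive displacements +3, -6, +12, -24 scale by a factor of -2 each step.
step 5: -17 + 48 → p=31
step 6: 31 − 96 → p=-65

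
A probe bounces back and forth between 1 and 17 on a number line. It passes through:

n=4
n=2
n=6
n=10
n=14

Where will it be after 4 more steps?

n=4

The value reflects between 1 and 17, moving 4 per step.
  step 5: 14 → 16
  step 6: 16 → 12
  step 7: 12 → 8
  step 8: 8 → 4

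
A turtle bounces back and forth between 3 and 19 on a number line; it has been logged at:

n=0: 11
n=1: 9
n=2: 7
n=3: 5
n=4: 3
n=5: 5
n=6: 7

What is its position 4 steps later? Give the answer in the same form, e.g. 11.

15

The value travels 2 per step and bounces off the walls at 3 and 19.
  step 7: 7 → 9
  step 8: 9 → 11
  step 9: 11 → 13
  step 10: 13 → 15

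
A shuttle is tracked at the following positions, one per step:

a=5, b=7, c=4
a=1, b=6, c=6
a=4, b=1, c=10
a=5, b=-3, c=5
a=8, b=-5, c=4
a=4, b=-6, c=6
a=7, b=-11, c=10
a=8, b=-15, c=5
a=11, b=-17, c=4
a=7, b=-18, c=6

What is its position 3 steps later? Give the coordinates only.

The moves between consecutive positions are (-4, -1, +2), (+3, -5, +4), (+1, -4, -5), (+3, -2, -1), (-4, -1, +2), (+3, -5, +4), (+1, -4, -5), (+3, -2, -1), (-4, -1, +2); they repeat the 4-cycle [(-4, -1, +2), (+3, -5, +4), (+1, -4, -5), (+3, -2, -1)].
step 10: apply (+3, -5, +4) → a=10, b=-23, c=10
step 11: apply (+1, -4, -5) → a=11, b=-27, c=5
step 12: apply (+3, -2, -1) → a=14, b=-29, c=4

a=14, b=-29, c=4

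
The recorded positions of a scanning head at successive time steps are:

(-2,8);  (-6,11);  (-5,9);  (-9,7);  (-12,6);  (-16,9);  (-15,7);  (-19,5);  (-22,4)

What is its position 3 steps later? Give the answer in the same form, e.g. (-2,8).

(-29,3)

Differencing gives (-4,+3), (+1,-2), (-4,-2), (-3,-1), (-4,+3), (+1,-2), (-4,-2), (-3,-1). This is the pattern (-4,+3), (+1,-2), (-4,-2), (-3,-1) repeated.
step 9: apply (-4,+3) → (-26,7)
step 10: apply (+1,-2) → (-25,5)
step 11: apply (-4,-2) → (-29,3)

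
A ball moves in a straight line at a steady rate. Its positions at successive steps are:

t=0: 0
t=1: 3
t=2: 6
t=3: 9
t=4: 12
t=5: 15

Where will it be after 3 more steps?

24

The position changes by +3 every step.
step 6: 15 + 3 → 18
step 7: 18 + 3 → 21
step 8: 21 + 3 → 24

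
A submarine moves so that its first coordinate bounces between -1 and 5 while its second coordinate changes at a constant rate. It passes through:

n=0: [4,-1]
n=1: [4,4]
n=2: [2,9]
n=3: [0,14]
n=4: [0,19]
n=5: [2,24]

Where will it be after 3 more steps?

[2,39]

The first coordinate travels 2 per step and bounces off the walls at -1 and 5.
  step 6: 2 → 4
  step 7: 4 → 4
  step 8: 4 → 2
The second coordinate changes by +5 each step: at step 8 it is 39.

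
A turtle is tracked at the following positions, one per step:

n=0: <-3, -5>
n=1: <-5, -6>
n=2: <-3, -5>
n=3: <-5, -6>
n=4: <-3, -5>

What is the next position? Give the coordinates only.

<-5, -6>

Step-to-step displacements: <-2, -1>, <+2, +1>, <-2, -1>, <+2, +1>; each is -1× the previous.
step 5: <-3, -5> + <-2, -1> → <-5, -6>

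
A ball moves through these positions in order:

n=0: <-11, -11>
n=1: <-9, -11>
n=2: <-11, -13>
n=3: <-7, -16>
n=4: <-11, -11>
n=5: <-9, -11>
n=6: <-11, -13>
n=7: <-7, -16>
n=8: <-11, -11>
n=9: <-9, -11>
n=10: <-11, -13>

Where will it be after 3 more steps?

The moves between consecutive positions are <+2, +0>, <-2, -2>, <+4, -3>, <-4, +5>, <+2, +0>, <-2, -2>, <+4, -3>, <-4, +5>, <+2, +0>, <-2, -2>; they repeat the 4-cycle [<+2, +0>, <-2, -2>, <+4, -3>, <-4, +5>].
step 11: apply <+4, -3> → <-7, -16>
step 12: apply <-4, +5> → <-11, -11>
step 13: apply <+2, +0> → <-9, -11>

<-9, -11>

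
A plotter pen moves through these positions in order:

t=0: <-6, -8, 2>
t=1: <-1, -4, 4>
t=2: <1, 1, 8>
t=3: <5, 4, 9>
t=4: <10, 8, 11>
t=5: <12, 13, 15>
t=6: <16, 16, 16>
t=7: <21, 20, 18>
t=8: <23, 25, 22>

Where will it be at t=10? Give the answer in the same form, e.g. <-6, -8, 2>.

<32, 32, 25>

Step-to-step displacements: <+5, +4, +2>, <+2, +5, +4>, <+4, +3, +1>, <+5, +4, +2>, <+2, +5, +4>, <+4, +3, +1>, <+5, +4, +2>, <+2, +5, +4> — a repeating cycle of length 3.
step 9: apply <+4, +3, +1> → <27, 28, 23>
step 10: apply <+5, +4, +2> → <32, 32, 25>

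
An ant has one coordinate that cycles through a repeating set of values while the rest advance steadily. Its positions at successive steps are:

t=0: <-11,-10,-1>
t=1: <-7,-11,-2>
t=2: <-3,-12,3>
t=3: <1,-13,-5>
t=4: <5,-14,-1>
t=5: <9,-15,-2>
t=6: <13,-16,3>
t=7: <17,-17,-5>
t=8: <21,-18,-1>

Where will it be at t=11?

The first coordinate changes by +4 each step, so at step 11 it is -11 + 11·(4) = 33.
The second coordinate changes by -1 each step, so at step 11 it is -10 + 11·(-1) = -21.
The third coordinate repeats the cycle [-1, -2, 3, -5] with period 4; step 11 mod 4 = 3, giving -5.

<33,-21,-5>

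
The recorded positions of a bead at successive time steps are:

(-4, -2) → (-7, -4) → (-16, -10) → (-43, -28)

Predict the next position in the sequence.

(-124, -82)

Consecutive displacements (-3, -2), (-9, -6), (-27, -18) scale by a factor of 3 each step.
step 4: (-43, -28) + (-81, -54) → (-124, -82)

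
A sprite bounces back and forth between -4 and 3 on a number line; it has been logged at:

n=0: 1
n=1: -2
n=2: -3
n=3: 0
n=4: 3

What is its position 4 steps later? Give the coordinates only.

1

The value reflects between -4 and 3, moving 3 per step.
  step 5: 3 → 0
  step 6: 0 → -3
  step 7: -3 → -2
  step 8: -2 → 1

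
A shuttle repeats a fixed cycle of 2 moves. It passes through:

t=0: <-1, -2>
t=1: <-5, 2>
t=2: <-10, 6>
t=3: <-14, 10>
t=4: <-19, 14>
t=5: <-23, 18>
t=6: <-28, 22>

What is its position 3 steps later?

The moves between consecutive positions are <-4, +4>, <-5, +4>, <-4, +4>, <-5, +4>, <-4, +4>, <-5, +4>; they repeat the 2-cycle [<-4, +4>, <-5, +4>].
step 7: apply <-4, +4> → <-32, 26>
step 8: apply <-5, +4> → <-37, 30>
step 9: apply <-4, +4> → <-41, 34>

<-41, 34>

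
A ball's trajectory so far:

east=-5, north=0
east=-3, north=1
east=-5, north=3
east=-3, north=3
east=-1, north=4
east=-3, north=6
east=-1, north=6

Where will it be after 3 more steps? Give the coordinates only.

east=1, north=9

Differencing gives (+2, +1), (-2, +2), (+2, +0), (+2, +1), (-2, +2), (+2, +0). This is the pattern (+2, +1), (-2, +2), (+2, +0) repeated.
step 7: apply (+2, +1) → east=1, north=7
step 8: apply (-2, +2) → east=-1, north=9
step 9: apply (+2, +0) → east=1, north=9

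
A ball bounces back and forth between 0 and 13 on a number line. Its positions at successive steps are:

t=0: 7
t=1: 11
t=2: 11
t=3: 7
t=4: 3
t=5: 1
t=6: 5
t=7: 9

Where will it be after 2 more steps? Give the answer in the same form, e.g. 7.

The value reflects between 0 and 13, moving 4 per step.
  step 8: 9 → 13
  step 9: 13 → 9

9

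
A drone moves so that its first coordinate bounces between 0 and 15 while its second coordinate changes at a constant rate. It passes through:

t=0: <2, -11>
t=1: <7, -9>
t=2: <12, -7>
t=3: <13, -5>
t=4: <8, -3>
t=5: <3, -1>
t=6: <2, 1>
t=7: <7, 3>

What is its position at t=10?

<8, 9>

The first coordinate travels 5 per step and bounces off the walls at 0 and 15.
  step 8: 7 → 12
  step 9: 12 → 13
  step 10: 13 → 8
The second coordinate changes by +2 each step: at step 10 it is 9.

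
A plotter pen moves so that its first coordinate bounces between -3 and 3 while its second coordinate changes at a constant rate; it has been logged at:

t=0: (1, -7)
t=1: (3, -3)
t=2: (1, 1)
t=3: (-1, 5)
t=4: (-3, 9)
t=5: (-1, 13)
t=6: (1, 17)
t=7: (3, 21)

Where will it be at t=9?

(-1, 29)

The first coordinate travels 2 per step and bounces off the walls at -3 and 3.
  step 8: 3 → 1
  step 9: 1 → -1
The second coordinate changes by +4 each step: at step 9 it is 29.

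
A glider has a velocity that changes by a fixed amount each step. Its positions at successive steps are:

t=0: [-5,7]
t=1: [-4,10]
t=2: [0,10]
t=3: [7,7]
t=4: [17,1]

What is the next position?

[30,-8]

Taking differences between consecutive positions: [+1,+3], [+4,+0], [+7,-3], [+10,-6]. These grow by [+3,-3] each step.
step 5: [17,1] + [+13,-9] → [30,-8]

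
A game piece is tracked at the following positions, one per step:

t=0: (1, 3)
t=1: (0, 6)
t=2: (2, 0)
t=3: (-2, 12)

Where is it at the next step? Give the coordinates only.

The jumps are (-1, +3), (+2, -6), (-4, +12) — a geometric progression with ratio -2.
step 4: (-2, 12) + (+8, -24) → (6, -12)

(6, -12)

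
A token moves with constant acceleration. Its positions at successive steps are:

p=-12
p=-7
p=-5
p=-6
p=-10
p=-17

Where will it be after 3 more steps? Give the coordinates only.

p=-56

First differences are +5, +2, -1, -4, -7; their common second difference is -3 (constant acceleration).
step 6: -17 − 10 → p=-27
step 7: -27 − 13 → p=-40
step 8: -40 − 16 → p=-56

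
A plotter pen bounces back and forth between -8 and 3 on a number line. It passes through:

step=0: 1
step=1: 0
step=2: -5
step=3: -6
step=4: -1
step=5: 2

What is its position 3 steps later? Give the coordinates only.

The value travels 5 per step and bounces off the walls at -8 and 3.
  step 6: 2 → -3
  step 7: -3 → -8
  step 8: -8 → -3

-3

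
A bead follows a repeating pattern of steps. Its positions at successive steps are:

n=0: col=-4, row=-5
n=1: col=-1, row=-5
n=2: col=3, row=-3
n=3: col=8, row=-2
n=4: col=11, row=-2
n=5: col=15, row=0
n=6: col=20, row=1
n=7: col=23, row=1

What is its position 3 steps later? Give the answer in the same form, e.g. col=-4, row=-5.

The moves between consecutive positions are (+3, +0), (+4, +2), (+5, +1), (+3, +0), (+4, +2), (+5, +1), (+3, +0); they repeat the 3-cycle [(+3, +0), (+4, +2), (+5, +1)].
step 8: apply (+4, +2) → col=27, row=3
step 9: apply (+5, +1) → col=32, row=4
step 10: apply (+3, +0) → col=35, row=4

col=35, row=4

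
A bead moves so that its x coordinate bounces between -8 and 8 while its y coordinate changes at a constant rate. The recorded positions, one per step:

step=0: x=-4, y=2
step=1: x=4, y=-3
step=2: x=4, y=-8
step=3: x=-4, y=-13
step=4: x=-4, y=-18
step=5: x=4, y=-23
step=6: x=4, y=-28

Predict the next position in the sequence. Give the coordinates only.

The x coordinate travels 8 per step and bounces off the walls at -8 and 8.
  step 7: 4 → -4
The y coordinate changes by -5 each step: at step 7 it is -33.

x=-4, y=-33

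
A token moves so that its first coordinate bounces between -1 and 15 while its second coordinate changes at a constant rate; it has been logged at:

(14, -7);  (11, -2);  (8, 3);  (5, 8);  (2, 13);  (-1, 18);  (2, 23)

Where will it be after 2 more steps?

The first coordinate reflects between -1 and 15, moving 3 per step.
  step 7: 2 → 5
  step 8: 5 → 8
The second coordinate changes by +5 each step: at step 8 it is 33.

(8, 33)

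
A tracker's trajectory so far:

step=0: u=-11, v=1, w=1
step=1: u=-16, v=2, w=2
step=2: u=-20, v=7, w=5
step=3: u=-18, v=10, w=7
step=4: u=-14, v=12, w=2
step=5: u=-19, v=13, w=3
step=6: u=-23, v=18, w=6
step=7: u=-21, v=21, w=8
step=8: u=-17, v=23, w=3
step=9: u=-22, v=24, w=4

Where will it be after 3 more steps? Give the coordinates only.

u=-20, v=34, w=4

Step-to-step displacements: (-5,+1,+1), (-4,+5,+3), (+2,+3,+2), (+4,+2,-5), (-5,+1,+1), (-4,+5,+3), (+2,+3,+2), (+4,+2,-5), (-5,+1,+1) — a repeating cycle of length 4.
step 10: apply (-4,+5,+3) → u=-26, v=29, w=7
step 11: apply (+2,+3,+2) → u=-24, v=32, w=9
step 12: apply (+4,+2,-5) → u=-20, v=34, w=4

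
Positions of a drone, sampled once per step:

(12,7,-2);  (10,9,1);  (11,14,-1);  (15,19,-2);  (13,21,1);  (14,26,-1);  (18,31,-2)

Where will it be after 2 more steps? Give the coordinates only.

Step-to-step displacements: (-2,+2,+3), (+1,+5,-2), (+4,+5,-1), (-2,+2,+3), (+1,+5,-2), (+4,+5,-1) — a repeating cycle of length 3.
step 7: apply (-2,+2,+3) → (16,33,1)
step 8: apply (+1,+5,-2) → (17,38,-1)

(17,38,-1)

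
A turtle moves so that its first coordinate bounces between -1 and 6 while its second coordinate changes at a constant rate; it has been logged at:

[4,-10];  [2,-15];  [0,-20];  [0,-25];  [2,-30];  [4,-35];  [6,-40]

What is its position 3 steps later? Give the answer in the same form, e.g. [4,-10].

The first coordinate reflects between -1 and 6, moving 2 per step.
  step 7: 6 → 4
  step 8: 4 → 2
  step 9: 2 → 0
The second coordinate changes by -5 each step: at step 9 it is -55.

[0,-55]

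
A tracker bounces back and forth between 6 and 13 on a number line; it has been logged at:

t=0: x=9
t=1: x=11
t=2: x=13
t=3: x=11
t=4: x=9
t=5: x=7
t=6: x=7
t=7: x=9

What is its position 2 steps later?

x=13

The value travels 2 per step and bounces off the walls at 6 and 13.
  step 8: 9 → 11
  step 9: 11 → 13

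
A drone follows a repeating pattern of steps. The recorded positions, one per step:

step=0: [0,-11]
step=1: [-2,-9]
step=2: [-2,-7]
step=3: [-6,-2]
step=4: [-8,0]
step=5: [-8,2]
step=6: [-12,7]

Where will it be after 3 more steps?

[-18,16]

Step-to-step displacements: [-2,+2], [+0,+2], [-4,+5], [-2,+2], [+0,+2], [-4,+5] — a repeating cycle of length 3.
step 7: apply [-2,+2] → [-14,9]
step 8: apply [+0,+2] → [-14,11]
step 9: apply [-4,+5] → [-18,16]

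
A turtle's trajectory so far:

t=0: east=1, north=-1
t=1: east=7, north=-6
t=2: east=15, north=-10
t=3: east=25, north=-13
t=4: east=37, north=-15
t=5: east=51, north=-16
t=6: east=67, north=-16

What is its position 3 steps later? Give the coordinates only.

First differences are (+6, -5), (+8, -4), (+10, -3), (+12, -2), (+14, -1), (+16, +0); their common second difference is (+2, +1) (constant acceleration).
step 7: east=67, north=-16 + (+18, +1) → east=85, north=-15
step 8: east=85, north=-15 + (+20, +2) → east=105, north=-13
step 9: east=105, north=-13 + (+22, +3) → east=127, north=-10

east=127, north=-10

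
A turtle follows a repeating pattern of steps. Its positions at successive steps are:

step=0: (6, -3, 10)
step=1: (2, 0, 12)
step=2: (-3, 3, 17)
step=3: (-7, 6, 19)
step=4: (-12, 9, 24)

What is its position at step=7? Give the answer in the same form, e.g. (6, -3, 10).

(-25, 18, 33)

Step-to-step displacements: (-4, +3, +2), (-5, +3, +5), (-4, +3, +2), (-5, +3, +5) — a repeating cycle of length 2.
step 5: apply (-4, +3, +2) → (-16, 12, 26)
step 6: apply (-5, +3, +5) → (-21, 15, 31)
step 7: apply (-4, +3, +2) → (-25, 18, 33)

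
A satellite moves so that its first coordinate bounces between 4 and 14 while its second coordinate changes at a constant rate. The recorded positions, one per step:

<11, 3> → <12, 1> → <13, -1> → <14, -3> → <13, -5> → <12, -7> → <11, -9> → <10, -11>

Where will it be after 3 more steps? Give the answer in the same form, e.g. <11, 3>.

<7, -17>

The first coordinate reflects between 4 and 14, moving 1 per step.
  step 8: 10 → 9
  step 9: 9 → 8
  step 10: 8 → 7
The second coordinate changes by -2 each step: at step 10 it is -17.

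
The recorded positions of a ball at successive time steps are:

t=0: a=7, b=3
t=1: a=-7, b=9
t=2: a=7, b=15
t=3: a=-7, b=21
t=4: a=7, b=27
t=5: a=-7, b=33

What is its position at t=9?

The a coordinate repeats the cycle [7, -7] with period 2; step 9 mod 2 = 1, giving -7.
The b coordinate changes by +6 each step, so at step 9 it is 3 + 9·(6) = 57.

a=-7, b=57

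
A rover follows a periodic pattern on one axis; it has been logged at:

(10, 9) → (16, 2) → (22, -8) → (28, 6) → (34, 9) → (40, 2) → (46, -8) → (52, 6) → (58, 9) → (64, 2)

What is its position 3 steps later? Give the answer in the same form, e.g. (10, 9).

(82, 9)

The first coordinate changes by +6 each step, so at step 12 it is 10 + 12·(6) = 82.
The second coordinate repeats the cycle [9, 2, -8, 6] with period 4; step 12 mod 4 = 0, giving 9.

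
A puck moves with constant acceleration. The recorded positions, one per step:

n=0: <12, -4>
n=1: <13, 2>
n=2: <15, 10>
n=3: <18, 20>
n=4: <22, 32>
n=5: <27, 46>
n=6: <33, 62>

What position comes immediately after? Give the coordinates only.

<40, 80>

Successive displacements: <+1, +6>, <+2, +8>, <+3, +10>, <+4, +12>, <+5, +14>, <+6, +16> — each changes by <+1, +2>.
step 7: <33, 62> + <+7, +18> → <40, 80>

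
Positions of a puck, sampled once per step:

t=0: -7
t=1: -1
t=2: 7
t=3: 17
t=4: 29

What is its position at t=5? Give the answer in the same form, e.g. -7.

First differences are +6, +8, +10, +12; their common second difference is +2 (constant acceleration).
step 5: 29 + 14 → 43

43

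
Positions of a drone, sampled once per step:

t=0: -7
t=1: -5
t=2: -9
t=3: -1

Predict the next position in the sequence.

-17

Consecutive displacements +2, -4, +8 scale by a factor of -2 each step.
step 4: -1 − 16 → -17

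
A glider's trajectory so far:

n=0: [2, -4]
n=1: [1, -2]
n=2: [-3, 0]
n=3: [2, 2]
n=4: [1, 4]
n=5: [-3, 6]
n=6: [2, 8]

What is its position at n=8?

The first coordinate repeats the cycle [2, 1, -3] with period 3; step 8 mod 3 = 2, giving -3.
The second coordinate changes by +2 each step, so at step 8 it is -4 + 8·(2) = 12.

[-3, 12]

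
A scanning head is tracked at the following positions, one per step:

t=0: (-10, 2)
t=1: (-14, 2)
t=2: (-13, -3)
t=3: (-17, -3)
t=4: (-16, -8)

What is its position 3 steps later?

(-23, -13)

Differencing gives (-4, +0), (+1, -5), (-4, +0), (+1, -5). This is the pattern (-4, +0), (+1, -5) repeated.
step 5: apply (-4, +0) → (-20, -8)
step 6: apply (+1, -5) → (-19, -13)
step 7: apply (-4, +0) → (-23, -13)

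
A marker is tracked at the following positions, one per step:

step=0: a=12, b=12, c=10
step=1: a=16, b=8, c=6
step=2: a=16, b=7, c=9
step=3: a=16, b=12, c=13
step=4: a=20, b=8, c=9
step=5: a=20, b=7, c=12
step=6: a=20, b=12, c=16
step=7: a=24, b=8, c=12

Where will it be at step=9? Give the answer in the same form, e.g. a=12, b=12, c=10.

Step-to-step displacements: (+4,-4,-4), (+0,-1,+3), (+0,+5,+4), (+4,-4,-4), (+0,-1,+3), (+0,+5,+4), (+4,-4,-4) — a repeating cycle of length 3.
step 8: apply (+0,-1,+3) → a=24, b=7, c=15
step 9: apply (+0,+5,+4) → a=24, b=12, c=19

a=24, b=12, c=19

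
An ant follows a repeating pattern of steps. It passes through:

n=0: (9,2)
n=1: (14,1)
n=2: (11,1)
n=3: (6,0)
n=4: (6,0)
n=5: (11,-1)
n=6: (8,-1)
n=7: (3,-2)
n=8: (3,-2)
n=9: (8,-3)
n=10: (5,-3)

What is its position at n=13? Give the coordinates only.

(5,-5)

The moves between consecutive positions are (+5,-1), (-3,+0), (-5,-1), (+0,+0), (+5,-1), (-3,+0), (-5,-1), (+0,+0), (+5,-1), (-3,+0); they repeat the 4-cycle [(+5,-1), (-3,+0), (-5,-1), (+0,+0)].
step 11: apply (-5,-1) → (0,-4)
step 12: apply (+0,+0) → (0,-4)
step 13: apply (+5,-1) → (5,-5)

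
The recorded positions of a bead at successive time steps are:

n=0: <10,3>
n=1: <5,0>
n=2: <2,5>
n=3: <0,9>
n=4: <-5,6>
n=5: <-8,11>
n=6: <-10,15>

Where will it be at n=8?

<-18,17>

Differencing gives <-5,-3>, <-3,+5>, <-2,+4>, <-5,-3>, <-3,+5>, <-2,+4>. This is the pattern <-5,-3>, <-3,+5>, <-2,+4> repeated.
step 7: apply <-5,-3> → <-15,12>
step 8: apply <-3,+5> → <-18,17>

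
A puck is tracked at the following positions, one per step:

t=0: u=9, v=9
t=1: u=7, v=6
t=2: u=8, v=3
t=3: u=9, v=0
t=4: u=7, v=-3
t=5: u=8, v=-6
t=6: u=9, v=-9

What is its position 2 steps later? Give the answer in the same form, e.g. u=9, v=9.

U: cycles through 9, 7, 8 every 3 steps. Step 8 lands at position 2 of the cycle → 8.
V: linear, -3 per step → -15 at step 8.

u=8, v=-15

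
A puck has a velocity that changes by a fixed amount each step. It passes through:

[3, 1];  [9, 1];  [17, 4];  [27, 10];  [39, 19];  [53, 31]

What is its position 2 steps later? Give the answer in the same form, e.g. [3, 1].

First differences are [+6, +0], [+8, +3], [+10, +6], [+12, +9], [+14, +12]; their common second difference is [+2, +3] (constant acceleration).
step 6: [53, 31] + [+16, +15] → [69, 46]
step 7: [69, 46] + [+18, +18] → [87, 64]

[87, 64]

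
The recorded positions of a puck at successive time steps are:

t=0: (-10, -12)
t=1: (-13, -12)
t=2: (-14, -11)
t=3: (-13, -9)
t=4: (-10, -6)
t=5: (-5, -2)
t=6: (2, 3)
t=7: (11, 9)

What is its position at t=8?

Taking differences between consecutive positions: (-3, +0), (-1, +1), (+1, +2), (+3, +3), (+5, +4), (+7, +5), (+9, +6). These grow by (+2, +1) each step.
step 8: (11, 9) + (+11, +7) → (22, 16)

(22, 16)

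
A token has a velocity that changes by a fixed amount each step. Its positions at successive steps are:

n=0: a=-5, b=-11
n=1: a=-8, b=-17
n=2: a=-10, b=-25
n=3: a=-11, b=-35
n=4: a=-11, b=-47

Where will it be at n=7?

a=-5, b=-95

Taking differences between consecutive positions: (-3, -6), (-2, -8), (-1, -10), (+0, -12). These grow by (+1, -2) each step.
step 5: a=-11, b=-47 + (+1, -14) → a=-10, b=-61
step 6: a=-10, b=-61 + (+2, -16) → a=-8, b=-77
step 7: a=-8, b=-77 + (+3, -18) → a=-5, b=-95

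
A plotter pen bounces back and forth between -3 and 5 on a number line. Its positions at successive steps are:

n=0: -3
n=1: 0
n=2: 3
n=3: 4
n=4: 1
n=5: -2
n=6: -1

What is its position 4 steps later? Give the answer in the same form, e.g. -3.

-1

The value reflects between -3 and 5, moving 3 per step.
  step 7: -1 → 2
  step 8: 2 → 5
  step 9: 5 → 2
  step 10: 2 → -1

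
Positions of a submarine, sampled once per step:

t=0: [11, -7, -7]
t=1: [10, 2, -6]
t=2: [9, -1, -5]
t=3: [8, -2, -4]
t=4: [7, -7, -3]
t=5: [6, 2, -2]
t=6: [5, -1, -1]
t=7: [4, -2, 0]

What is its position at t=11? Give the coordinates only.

[0, -2, 4]

First: linear, -1 per step → 0 at step 11.
Second: cycles through -7, 2, -1, -2 every 4 steps. Step 11 lands at position 3 of the cycle → -2.
Third: linear, +1 per step → 4 at step 11.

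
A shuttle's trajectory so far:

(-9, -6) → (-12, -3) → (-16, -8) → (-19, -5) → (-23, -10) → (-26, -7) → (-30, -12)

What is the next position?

Differencing gives (-3, +3), (-4, -5), (-3, +3), (-4, -5), (-3, +3), (-4, -5). This is the pattern (-3, +3), (-4, -5) repeated.
step 7: apply (-3, +3) → (-33, -9)

(-33, -9)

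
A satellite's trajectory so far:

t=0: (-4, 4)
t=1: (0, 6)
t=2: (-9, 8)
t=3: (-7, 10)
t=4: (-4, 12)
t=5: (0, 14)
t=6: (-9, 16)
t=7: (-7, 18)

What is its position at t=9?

First: cycles through -4, 0, -9, -7 every 4 steps. Step 9 lands at position 1 of the cycle → 0.
Second: linear, +2 per step → 22 at step 9.

(0, 22)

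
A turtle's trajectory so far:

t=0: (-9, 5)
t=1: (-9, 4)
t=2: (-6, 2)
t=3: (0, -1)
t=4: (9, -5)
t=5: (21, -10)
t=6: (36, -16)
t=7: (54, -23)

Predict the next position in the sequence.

Taking differences between consecutive positions: (+0, -1), (+3, -2), (+6, -3), (+9, -4), (+12, -5), (+15, -6), (+18, -7). These grow by (+3, -1) each step.
step 8: (54, -23) + (+21, -8) → (75, -31)

(75, -31)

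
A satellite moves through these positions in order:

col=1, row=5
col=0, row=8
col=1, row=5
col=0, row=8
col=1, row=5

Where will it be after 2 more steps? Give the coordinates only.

The jumps are (-1, +3), (+1, -3), (-1, +3), (+1, -3) — a geometric progression with ratio -1.
step 5: col=1, row=5 + (-1, +3) → col=0, row=8
step 6: col=0, row=8 + (+1, -3) → col=1, row=5

col=1, row=5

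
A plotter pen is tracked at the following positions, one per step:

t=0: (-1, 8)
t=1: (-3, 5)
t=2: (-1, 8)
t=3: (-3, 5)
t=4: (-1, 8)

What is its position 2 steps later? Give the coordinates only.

(-1, 8)

Consecutive displacements (-2, -3), (+2, +3), (-2, -3), (+2, +3) scale by a factor of -1 each step.
step 5: (-1, 8) + (-2, -3) → (-3, 5)
step 6: (-3, 5) + (+2, +3) → (-1, 8)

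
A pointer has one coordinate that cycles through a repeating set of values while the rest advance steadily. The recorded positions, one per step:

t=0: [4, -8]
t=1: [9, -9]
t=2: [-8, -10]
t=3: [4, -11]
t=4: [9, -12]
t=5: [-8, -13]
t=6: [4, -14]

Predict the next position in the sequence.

First: cycles through 4, 9, -8 every 3 steps. Step 7 lands at position 1 of the cycle → 9.
Second: linear, -1 per step → -15 at step 7.

[9, -15]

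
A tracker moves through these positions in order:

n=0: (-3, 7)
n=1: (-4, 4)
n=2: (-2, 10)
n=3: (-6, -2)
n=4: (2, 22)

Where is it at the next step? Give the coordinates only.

(-14, -26)

Consecutive displacements (-1, -3), (+2, +6), (-4, -12), (+8, +24) scale by a factor of -2 each step.
step 5: (2, 22) + (-16, -48) → (-14, -26)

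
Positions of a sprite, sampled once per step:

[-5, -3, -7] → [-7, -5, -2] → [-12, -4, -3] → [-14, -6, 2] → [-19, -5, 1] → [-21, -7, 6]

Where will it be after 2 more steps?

Step-to-step displacements: [-2, -2, +5], [-5, +1, -1], [-2, -2, +5], [-5, +1, -1], [-2, -2, +5] — a repeating cycle of length 2.
step 6: apply [-5, +1, -1] → [-26, -6, 5]
step 7: apply [-2, -2, +5] → [-28, -8, 10]

[-28, -8, 10]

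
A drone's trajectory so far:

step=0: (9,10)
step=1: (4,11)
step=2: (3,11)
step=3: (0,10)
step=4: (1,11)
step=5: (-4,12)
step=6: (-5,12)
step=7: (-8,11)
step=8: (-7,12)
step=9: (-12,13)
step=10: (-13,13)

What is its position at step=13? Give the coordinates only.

Step-to-step displacements: (-5,+1), (-1,+0), (-3,-1), (+1,+1), (-5,+1), (-1,+0), (-3,-1), (+1,+1), (-5,+1), (-1,+0) — a repeating cycle of length 4.
step 11: apply (-3,-1) → (-16,12)
step 12: apply (+1,+1) → (-15,13)
step 13: apply (-5,+1) → (-20,14)

(-20,14)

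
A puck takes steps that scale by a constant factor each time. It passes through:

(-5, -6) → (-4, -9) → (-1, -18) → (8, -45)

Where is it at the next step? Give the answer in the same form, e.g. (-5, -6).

Consecutive displacements (+1, -3), (+3, -9), (+9, -27) scale by a factor of 3 each step.
step 4: (8, -45) + (+27, -81) → (35, -126)

(35, -126)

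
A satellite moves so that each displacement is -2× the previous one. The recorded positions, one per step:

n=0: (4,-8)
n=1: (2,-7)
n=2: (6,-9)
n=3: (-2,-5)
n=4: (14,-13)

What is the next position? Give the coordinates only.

(-18,3)

Consecutive displacements (-2,+1), (+4,-2), (-8,+4), (+16,-8) scale by a factor of -2 each step.
step 5: (14,-13) + (-32,+16) → (-18,3)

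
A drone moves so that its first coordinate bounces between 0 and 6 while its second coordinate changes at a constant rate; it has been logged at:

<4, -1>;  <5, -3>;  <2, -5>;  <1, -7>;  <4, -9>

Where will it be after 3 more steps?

<1, -15>

The first coordinate travels 3 per step and bounces off the walls at 0 and 6.
  step 5: 4 → 5
  step 6: 5 → 2
  step 7: 2 → 1
The second coordinate changes by -2 each step: at step 7 it is -15.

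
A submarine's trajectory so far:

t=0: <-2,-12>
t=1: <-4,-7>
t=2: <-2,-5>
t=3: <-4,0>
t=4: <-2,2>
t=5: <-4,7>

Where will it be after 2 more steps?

<-4,14>

Step-to-step displacements: <-2,+5>, <+2,+2>, <-2,+5>, <+2,+2>, <-2,+5> — a repeating cycle of length 2.
step 6: apply <+2,+2> → <-2,9>
step 7: apply <-2,+5> → <-4,14>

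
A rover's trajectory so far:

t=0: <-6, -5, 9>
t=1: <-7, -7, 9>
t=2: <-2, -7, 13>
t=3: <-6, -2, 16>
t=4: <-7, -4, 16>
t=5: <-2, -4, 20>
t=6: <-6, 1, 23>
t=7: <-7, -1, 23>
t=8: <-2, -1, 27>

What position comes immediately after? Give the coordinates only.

<-6, 4, 30>

Differencing gives <-1, -2, +0>, <+5, +0, +4>, <-4, +5, +3>, <-1, -2, +0>, <+5, +0, +4>, <-4, +5, +3>, <-1, -2, +0>, <+5, +0, +4>. This is the pattern <-1, -2, +0>, <+5, +0, +4>, <-4, +5, +3> repeated.
step 9: apply <-4, +5, +3> → <-6, 4, 30>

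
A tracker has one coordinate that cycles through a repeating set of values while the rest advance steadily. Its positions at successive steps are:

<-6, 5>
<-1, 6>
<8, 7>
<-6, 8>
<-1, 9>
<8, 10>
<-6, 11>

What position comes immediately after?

First: cycles through -6, -1, 8 every 3 steps. Step 7 lands at position 1 of the cycle → -1.
Second: linear, +1 per step → 12 at step 7.

<-1, 12>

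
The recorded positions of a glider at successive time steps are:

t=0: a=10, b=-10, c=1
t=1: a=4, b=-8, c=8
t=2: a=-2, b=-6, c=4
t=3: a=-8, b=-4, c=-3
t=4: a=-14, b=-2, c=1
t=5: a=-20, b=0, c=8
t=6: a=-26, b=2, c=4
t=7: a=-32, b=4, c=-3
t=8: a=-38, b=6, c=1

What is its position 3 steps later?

a=-56, b=12, c=-3

The a coordinate changes by -6 each step, so at step 11 it is 10 + 11·(-6) = -56.
The b coordinate changes by +2 each step, so at step 11 it is -10 + 11·(2) = 12.
The c coordinate repeats the cycle [1, 8, 4, -3] with period 4; step 11 mod 4 = 3, giving -3.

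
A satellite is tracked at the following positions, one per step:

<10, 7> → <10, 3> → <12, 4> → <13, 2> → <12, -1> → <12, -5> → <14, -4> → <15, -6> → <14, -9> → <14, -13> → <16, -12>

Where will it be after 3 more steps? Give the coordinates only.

The moves between consecutive positions are <+0, -4>, <+2, +1>, <+1, -2>, <-1, -3>, <+0, -4>, <+2, +1>, <+1, -2>, <-1, -3>, <+0, -4>, <+2, +1>; they repeat the 4-cycle [<+0, -4>, <+2, +1>, <+1, -2>, <-1, -3>].
step 11: apply <+1, -2> → <17, -14>
step 12: apply <-1, -3> → <16, -17>
step 13: apply <+0, -4> → <16, -21>

<16, -21>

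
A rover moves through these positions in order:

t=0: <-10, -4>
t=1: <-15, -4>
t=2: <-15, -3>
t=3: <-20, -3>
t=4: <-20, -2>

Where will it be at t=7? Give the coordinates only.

Step-to-step displacements: <-5, +0>, <+0, +1>, <-5, +0>, <+0, +1> — a repeating cycle of length 2.
step 5: apply <-5, +0> → <-25, -2>
step 6: apply <+0, +1> → <-25, -1>
step 7: apply <-5, +0> → <-30, -1>

<-30, -1>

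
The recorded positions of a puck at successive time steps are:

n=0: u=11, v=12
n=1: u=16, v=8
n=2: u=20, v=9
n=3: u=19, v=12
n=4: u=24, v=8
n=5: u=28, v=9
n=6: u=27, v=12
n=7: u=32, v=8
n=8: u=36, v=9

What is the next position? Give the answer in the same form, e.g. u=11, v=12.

The moves between consecutive positions are (+5, -4), (+4, +1), (-1, +3), (+5, -4), (+4, +1), (-1, +3), (+5, -4), (+4, +1); they repeat the 3-cycle [(+5, -4), (+4, +1), (-1, +3)].
step 9: apply (-1, +3) → u=35, v=12

u=35, v=12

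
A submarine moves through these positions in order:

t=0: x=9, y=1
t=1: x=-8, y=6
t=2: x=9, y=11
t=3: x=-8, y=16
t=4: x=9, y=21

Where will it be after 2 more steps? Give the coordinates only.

x=9, y=31

X: cycles through 9, -8 every 2 steps. Step 6 lands at position 0 of the cycle → 9.
Y: linear, +5 per step → 31 at step 6.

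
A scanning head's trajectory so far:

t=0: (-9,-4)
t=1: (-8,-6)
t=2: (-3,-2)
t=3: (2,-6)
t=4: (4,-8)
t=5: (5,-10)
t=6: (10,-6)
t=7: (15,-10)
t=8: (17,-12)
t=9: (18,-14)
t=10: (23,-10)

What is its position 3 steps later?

The moves between consecutive positions are (+1,-2), (+5,+4), (+5,-4), (+2,-2), (+1,-2), (+5,+4), (+5,-4), (+2,-2), (+1,-2), (+5,+4); they repeat the 4-cycle [(+1,-2), (+5,+4), (+5,-4), (+2,-2)].
step 11: apply (+5,-4) → (28,-14)
step 12: apply (+2,-2) → (30,-16)
step 13: apply (+1,-2) → (31,-18)

(31,-18)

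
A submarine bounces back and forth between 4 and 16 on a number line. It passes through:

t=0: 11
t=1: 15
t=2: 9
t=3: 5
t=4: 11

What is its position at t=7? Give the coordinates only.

5

The value reflects between 4 and 16, moving 6 per step.
  step 5: 11 → 15
  step 6: 15 → 9
  step 7: 9 → 5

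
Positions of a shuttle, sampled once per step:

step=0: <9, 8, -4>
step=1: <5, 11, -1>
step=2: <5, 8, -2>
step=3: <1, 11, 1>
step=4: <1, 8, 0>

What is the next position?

<-3, 11, 3>

Step-to-step displacements: <-4, +3, +3>, <+0, -3, -1>, <-4, +3, +3>, <+0, -3, -1> — a repeating cycle of length 2.
step 5: apply <-4, +3, +3> → <-3, 11, 3>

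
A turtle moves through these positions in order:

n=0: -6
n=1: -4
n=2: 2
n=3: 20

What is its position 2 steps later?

236

Step-to-step displacements: +2, +6, +18; each is 3× the previous.
step 4: 20 + 54 → 74
step 5: 74 + 162 → 236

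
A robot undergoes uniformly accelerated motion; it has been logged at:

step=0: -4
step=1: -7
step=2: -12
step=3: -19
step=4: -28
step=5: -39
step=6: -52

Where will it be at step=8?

-84

Taking differences between consecutive positions: -3, -5, -7, -9, -11, -13. These grow by -2 each step.
step 7: -52 − 15 → -67
step 8: -67 − 17 → -84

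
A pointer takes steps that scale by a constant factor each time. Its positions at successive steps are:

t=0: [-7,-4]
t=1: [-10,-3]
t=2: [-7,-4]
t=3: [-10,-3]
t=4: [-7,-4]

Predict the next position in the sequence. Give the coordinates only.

[-10,-3]

The jumps are [-3,+1], [+3,-1], [-3,+1], [+3,-1] — a geometric progression with ratio -1.
step 5: [-7,-4] + [-3,+1] → [-10,-3]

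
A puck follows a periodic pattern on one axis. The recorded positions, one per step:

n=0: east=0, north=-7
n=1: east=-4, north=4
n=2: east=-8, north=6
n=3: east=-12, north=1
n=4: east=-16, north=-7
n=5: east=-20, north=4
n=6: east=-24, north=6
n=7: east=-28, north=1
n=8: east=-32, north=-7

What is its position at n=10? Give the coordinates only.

East: linear, -4 per step → -40 at step 10.
North: cycles through -7, 4, 6, 1 every 4 steps. Step 10 lands at position 2 of the cycle → 6.

east=-40, north=6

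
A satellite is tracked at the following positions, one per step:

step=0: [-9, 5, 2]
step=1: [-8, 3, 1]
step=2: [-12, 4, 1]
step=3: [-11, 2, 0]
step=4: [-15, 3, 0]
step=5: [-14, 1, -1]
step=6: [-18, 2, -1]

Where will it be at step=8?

The moves between consecutive positions are [+1, -2, -1], [-4, +1, +0], [+1, -2, -1], [-4, +1, +0], [+1, -2, -1], [-4, +1, +0]; they repeat the 2-cycle [[+1, -2, -1], [-4, +1, +0]].
step 7: apply [+1, -2, -1] → [-17, 0, -2]
step 8: apply [-4, +1, +0] → [-21, 1, -2]

[-21, 1, -2]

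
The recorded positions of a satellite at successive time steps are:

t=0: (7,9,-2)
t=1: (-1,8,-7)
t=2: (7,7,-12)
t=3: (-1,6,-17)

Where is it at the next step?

The first coordinate repeats the cycle [7, -1] with period 2; step 4 mod 2 = 0, giving 7.
The second coordinate changes by -1 each step, so at step 4 it is 9 + 4·(-1) = 5.
The third coordinate changes by -5 each step, so at step 4 it is -2 + 4·(-5) = -22.

(7,5,-22)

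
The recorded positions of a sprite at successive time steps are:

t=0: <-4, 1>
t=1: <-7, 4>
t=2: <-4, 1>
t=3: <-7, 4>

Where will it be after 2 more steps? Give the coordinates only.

<-7, 4>

Step-to-step displacements: <-3, +3>, <+3, -3>, <-3, +3>; each is -1× the previous.
step 4: <-7, 4> + <+3, -3> → <-4, 1>
step 5: <-4, 1> + <-3, +3> → <-7, 4>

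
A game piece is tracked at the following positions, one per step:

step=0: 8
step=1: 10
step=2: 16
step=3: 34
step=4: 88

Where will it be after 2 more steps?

The jumps are +2, +6, +18, +54 — a geometric progression with ratio 3.
step 5: 88 + 162 → 250
step 6: 250 + 486 → 736

736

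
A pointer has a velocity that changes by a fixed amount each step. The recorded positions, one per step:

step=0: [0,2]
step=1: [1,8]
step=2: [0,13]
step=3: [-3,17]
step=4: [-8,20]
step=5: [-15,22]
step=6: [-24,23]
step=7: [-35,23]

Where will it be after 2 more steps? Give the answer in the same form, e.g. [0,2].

[-63,20]

Taking differences between consecutive positions: [+1,+6], [-1,+5], [-3,+4], [-5,+3], [-7,+2], [-9,+1], [-11,+0]. These grow by [-2,-1] each step.
step 8: [-35,23] + [-13,-1] → [-48,22]
step 9: [-48,22] + [-15,-2] → [-63,20]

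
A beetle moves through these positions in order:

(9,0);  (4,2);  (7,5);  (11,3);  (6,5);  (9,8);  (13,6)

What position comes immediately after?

(8,8)

The moves between consecutive positions are (-5,+2), (+3,+3), (+4,-2), (-5,+2), (+3,+3), (+4,-2); they repeat the 3-cycle [(-5,+2), (+3,+3), (+4,-2)].
step 7: apply (-5,+2) → (8,8)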